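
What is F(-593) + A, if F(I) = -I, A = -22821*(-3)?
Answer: 69056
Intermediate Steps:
A = 68463 (A = -1*(-68463) = 68463)
F(-593) + A = -1*(-593) + 68463 = 593 + 68463 = 69056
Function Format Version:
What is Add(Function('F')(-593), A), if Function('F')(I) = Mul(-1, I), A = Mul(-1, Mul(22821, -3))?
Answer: 69056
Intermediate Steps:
A = 68463 (A = Mul(-1, -68463) = 68463)
Add(Function('F')(-593), A) = Add(Mul(-1, -593), 68463) = Add(593, 68463) = 69056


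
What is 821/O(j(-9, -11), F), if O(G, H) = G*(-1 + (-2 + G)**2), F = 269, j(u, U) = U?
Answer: -821/1848 ≈ -0.44426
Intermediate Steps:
821/O(j(-9, -11), F) = 821/((-11*(-1 + (-2 - 11)**2))) = 821/((-11*(-1 + (-13)**2))) = 821/((-11*(-1 + 169))) = 821/((-11*168)) = 821/(-1848) = 821*(-1/1848) = -821/1848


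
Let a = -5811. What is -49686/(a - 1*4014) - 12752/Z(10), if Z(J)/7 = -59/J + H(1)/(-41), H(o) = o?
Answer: 17404351686/55684825 ≈ 312.55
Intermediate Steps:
Z(J) = -7/41 - 413/J (Z(J) = 7*(-59/J + 1/(-41)) = 7*(-59/J + 1*(-1/41)) = 7*(-59/J - 1/41) = 7*(-1/41 - 59/J) = -7/41 - 413/J)
-49686/(a - 1*4014) - 12752/Z(10) = -49686/(-5811 - 1*4014) - 12752/(-7/41 - 413/10) = -49686/(-5811 - 4014) - 12752/(-7/41 - 413*1/10) = -49686/(-9825) - 12752/(-7/41 - 413/10) = -49686*(-1/9825) - 12752/(-17003/410) = 16562/3275 - 12752*(-410/17003) = 16562/3275 + 5228320/17003 = 17404351686/55684825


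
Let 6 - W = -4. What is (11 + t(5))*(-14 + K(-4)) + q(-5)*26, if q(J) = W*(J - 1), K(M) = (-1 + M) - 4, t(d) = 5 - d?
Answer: -1813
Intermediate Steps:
W = 10 (W = 6 - 1*(-4) = 6 + 4 = 10)
K(M) = -5 + M
q(J) = -10 + 10*J (q(J) = 10*(J - 1) = 10*(-1 + J) = -10 + 10*J)
(11 + t(5))*(-14 + K(-4)) + q(-5)*26 = (11 + (5 - 1*5))*(-14 + (-5 - 4)) + (-10 + 10*(-5))*26 = (11 + (5 - 5))*(-14 - 9) + (-10 - 50)*26 = (11 + 0)*(-23) - 60*26 = 11*(-23) - 1560 = -253 - 1560 = -1813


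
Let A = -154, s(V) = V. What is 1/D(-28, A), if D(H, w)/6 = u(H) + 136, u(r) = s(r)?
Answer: 1/648 ≈ 0.0015432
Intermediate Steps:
u(r) = r
D(H, w) = 816 + 6*H (D(H, w) = 6*(H + 136) = 6*(136 + H) = 816 + 6*H)
1/D(-28, A) = 1/(816 + 6*(-28)) = 1/(816 - 168) = 1/648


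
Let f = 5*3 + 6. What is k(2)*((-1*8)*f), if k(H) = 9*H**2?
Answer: -6048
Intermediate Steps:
f = 21 (f = 15 + 6 = 21)
k(2)*((-1*8)*f) = (9*2**2)*(-1*8*21) = (9*4)*(-8*21) = 36*(-168) = -6048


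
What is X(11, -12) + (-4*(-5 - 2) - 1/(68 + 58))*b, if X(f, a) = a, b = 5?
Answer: 16123/126 ≈ 127.96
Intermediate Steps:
X(11, -12) + (-4*(-5 - 2) - 1/(68 + 58))*b = -12 + (-4*(-5 - 2) - 1/(68 + 58))*5 = -12 + (-4*(-7) - 1/126)*5 = -12 + (28 - 1*1/126)*5 = -12 + (28 - 1/126)*5 = -12 + (3527/126)*5 = -12 + 17635/126 = 16123/126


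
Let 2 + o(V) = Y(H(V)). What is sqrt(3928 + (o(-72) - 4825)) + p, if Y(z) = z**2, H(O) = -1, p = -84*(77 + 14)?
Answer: -7644 + I*sqrt(898) ≈ -7644.0 + 29.967*I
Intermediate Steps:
p = -7644 (p = -84*91 = -7644)
o(V) = -1 (o(V) = -2 + (-1)**2 = -2 + 1 = -1)
sqrt(3928 + (o(-72) - 4825)) + p = sqrt(3928 + (-1 - 4825)) - 7644 = sqrt(3928 - 4826) - 7644 = sqrt(-898) - 7644 = I*sqrt(898) - 7644 = -7644 + I*sqrt(898)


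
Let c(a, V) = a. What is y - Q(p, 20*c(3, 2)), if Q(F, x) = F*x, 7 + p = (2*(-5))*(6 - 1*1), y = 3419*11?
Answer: 41029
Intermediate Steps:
y = 37609
p = -57 (p = -7 + (2*(-5))*(6 - 1*1) = -7 - 10*(6 - 1) = -7 - 10*5 = -7 - 50 = -57)
y - Q(p, 20*c(3, 2)) = 37609 - (-57)*20*3 = 37609 - (-57)*60 = 37609 - 1*(-3420) = 37609 + 3420 = 41029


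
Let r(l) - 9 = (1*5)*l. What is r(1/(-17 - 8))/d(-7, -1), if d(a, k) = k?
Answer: -44/5 ≈ -8.8000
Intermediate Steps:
r(l) = 9 + 5*l (r(l) = 9 + (1*5)*l = 9 + 5*l)
r(1/(-17 - 8))/d(-7, -1) = (9 + 5/(-17 - 8))/(-1) = (9 + 5/(-25))*(-1) = (9 + 5*(-1/25))*(-1) = (9 - ⅕)*(-1) = (44/5)*(-1) = -44/5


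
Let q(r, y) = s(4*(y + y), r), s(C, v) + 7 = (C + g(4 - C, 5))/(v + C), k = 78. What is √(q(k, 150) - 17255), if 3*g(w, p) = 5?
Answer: I*√28192212678/1278 ≈ 131.38*I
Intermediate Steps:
g(w, p) = 5/3 (g(w, p) = (⅓)*5 = 5/3)
s(C, v) = -7 + (5/3 + C)/(C + v) (s(C, v) = -7 + (C + 5/3)/(v + C) = -7 + (5/3 + C)/(C + v))
q(r, y) = (5/3 - 48*y - 7*r)/(r + 8*y) (q(r, y) = (5/3 - 7*r - 24*(y + y))/(4*(y + y) + r) = (5/3 - 7*r - 24*2*y)/(4*(2*y) + r) = (5/3 - 7*r - 48*y)/(8*y + r) = (5/3 - 7*r - 48*y)/(r + 8*y) = (5/3 - 48*y - 7*r)/(r + 8*y))
√(q(k, 150) - 17255) = √((5 - 144*150 - 21*78)/(3*(78 + 8*150)) - 17255) = √((5 - 21600 - 1638)/(3*(78 + 1200)) - 17255) = √((⅓)*(-23233)/1278 - 17255) = √((⅓)*(1/1278)*(-23233) - 17255) = √(-23233/3834 - 17255) = √(-66178903/3834) = I*√28192212678/1278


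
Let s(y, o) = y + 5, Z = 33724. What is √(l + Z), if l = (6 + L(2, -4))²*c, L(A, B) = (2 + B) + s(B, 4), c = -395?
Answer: √23849 ≈ 154.43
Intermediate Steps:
s(y, o) = 5 + y
L(A, B) = 7 + 2*B (L(A, B) = (2 + B) + (5 + B) = 7 + 2*B)
l = -9875 (l = (6 + (7 + 2*(-4)))²*(-395) = (6 + (7 - 8))²*(-395) = (6 - 1)²*(-395) = 5²*(-395) = 25*(-395) = -9875)
√(l + Z) = √(-9875 + 33724) = √23849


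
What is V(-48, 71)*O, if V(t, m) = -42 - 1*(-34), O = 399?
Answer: -3192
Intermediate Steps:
V(t, m) = -8 (V(t, m) = -42 + 34 = -8)
V(-48, 71)*O = -8*399 = -3192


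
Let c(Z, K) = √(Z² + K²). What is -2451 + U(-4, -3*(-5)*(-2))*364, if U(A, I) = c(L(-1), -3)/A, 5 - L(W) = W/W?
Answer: -2906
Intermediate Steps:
L(W) = 4 (L(W) = 5 - W/W = 5 - 1*1 = 5 - 1 = 4)
c(Z, K) = √(K² + Z²)
U(A, I) = 5/A (U(A, I) = √((-3)² + 4²)/A = √(9 + 16)/A = √25/A = 5/A)
-2451 + U(-4, -3*(-5)*(-2))*364 = -2451 + (5/(-4))*364 = -2451 + (5*(-¼))*364 = -2451 - 5/4*364 = -2451 - 455 = -2906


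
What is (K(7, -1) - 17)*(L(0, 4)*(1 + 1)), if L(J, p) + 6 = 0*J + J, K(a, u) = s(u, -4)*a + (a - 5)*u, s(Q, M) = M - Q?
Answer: 480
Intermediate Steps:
K(a, u) = a*(-4 - u) + u*(-5 + a) (K(a, u) = (-4 - u)*a + (a - 5)*u = a*(-4 - u) + (-5 + a)*u = a*(-4 - u) + u*(-5 + a))
L(J, p) = -6 + J (L(J, p) = -6 + (0*J + J) = -6 + (0 + J) = -6 + J)
(K(7, -1) - 17)*(L(0, 4)*(1 + 1)) = ((-5*(-1) - 4*7) - 17)*((-6 + 0)*(1 + 1)) = ((5 - 28) - 17)*(-6*2) = (-23 - 17)*(-12) = -40*(-12) = 480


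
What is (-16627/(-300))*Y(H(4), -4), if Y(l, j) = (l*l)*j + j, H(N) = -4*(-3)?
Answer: -482183/15 ≈ -32146.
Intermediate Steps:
H(N) = 12
Y(l, j) = j + j*l² (Y(l, j) = l²*j + j = j*l² + j = j + j*l²)
(-16627/(-300))*Y(H(4), -4) = (-16627/(-300))*(-4*(1 + 12²)) = (-16627*(-1/300))*(-4*(1 + 144)) = 16627*(-4*145)/300 = (16627/300)*(-580) = -482183/15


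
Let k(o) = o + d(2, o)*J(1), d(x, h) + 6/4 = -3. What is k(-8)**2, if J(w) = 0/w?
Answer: 64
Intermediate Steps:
J(w) = 0
d(x, h) = -9/2 (d(x, h) = -3/2 - 3 = -9/2)
k(o) = o (k(o) = o - 9/2*0 = o + 0 = o)
k(-8)**2 = (-8)**2 = 64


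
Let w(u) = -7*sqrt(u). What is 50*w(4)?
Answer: -700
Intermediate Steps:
50*w(4) = 50*(-7*sqrt(4)) = 50*(-7*2) = 50*(-14) = -700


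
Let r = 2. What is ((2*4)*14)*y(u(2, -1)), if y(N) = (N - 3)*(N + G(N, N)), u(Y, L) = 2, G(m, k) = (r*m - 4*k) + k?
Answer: 0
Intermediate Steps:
G(m, k) = -3*k + 2*m (G(m, k) = (2*m - 4*k) + k = (-4*k + 2*m) + k = -3*k + 2*m)
y(N) = 0 (y(N) = (N - 3)*(N + (-3*N + 2*N)) = (-3 + N)*(N - N) = (-3 + N)*0 = 0)
((2*4)*14)*y(u(2, -1)) = ((2*4)*14)*0 = (8*14)*0 = 112*0 = 0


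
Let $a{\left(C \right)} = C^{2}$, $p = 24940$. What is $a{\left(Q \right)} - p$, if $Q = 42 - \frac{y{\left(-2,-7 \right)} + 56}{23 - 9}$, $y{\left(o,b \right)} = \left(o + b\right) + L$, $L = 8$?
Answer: $- \frac{4604151}{196} \approx -23491.0$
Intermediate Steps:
$y{\left(o,b \right)} = 8 + b + o$ ($y{\left(o,b \right)} = \left(o + b\right) + 8 = \left(b + o\right) + 8 = 8 + b + o$)
$Q = \frac{533}{14}$ ($Q = 42 - \frac{\left(8 - 7 - 2\right) + 56}{23 - 9} = 42 - \frac{-1 + 56}{14} = 42 - 55 \cdot \frac{1}{14} = 42 - \frac{55}{14} = \frac{533}{14} \approx 38.071$)
$a{\left(Q \right)} - p = \left(\frac{533}{14}\right)^{2} - 24940 = \frac{284089}{196} - 24940 = - \frac{4604151}{196}$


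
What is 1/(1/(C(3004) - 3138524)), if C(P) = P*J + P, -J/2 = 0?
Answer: -3135520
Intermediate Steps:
J = 0 (J = -2*0 = 0)
C(P) = P (C(P) = P*0 + P = 0 + P = P)
1/(1/(C(3004) - 3138524)) = 1/(1/(3004 - 3138524)) = 1/(1/(-3135520)) = 1/(-1/3135520) = -3135520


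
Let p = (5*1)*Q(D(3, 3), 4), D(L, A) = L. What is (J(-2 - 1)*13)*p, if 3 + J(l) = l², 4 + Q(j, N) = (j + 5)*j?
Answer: 7800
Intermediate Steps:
Q(j, N) = -4 + j*(5 + j) (Q(j, N) = -4 + (j + 5)*j = -4 + (5 + j)*j = -4 + j*(5 + j))
p = 100 (p = (5*1)*(-4 + 3² + 5*3) = 5*(-4 + 9 + 15) = 5*20 = 100)
J(l) = -3 + l²
(J(-2 - 1)*13)*p = ((-3 + (-2 - 1)²)*13)*100 = ((-3 + (-3)²)*13)*100 = ((-3 + 9)*13)*100 = (6*13)*100 = 78*100 = 7800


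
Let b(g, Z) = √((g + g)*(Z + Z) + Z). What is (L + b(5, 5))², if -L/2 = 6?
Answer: (12 - √105)² ≈ 3.0732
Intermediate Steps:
L = -12 (L = -2*6 = -12)
b(g, Z) = √(Z + 4*Z*g) (b(g, Z) = √((2*g)*(2*Z) + Z) = √(4*Z*g + Z) = √(Z + 4*Z*g))
(L + b(5, 5))² = (-12 + √(5*(1 + 4*5)))² = (-12 + √(5*(1 + 20)))² = (-12 + √(5*21))² = (-12 + √105)²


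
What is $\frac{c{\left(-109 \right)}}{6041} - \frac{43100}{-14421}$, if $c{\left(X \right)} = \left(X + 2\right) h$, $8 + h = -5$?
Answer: $\frac{280426711}{87117261} \approx 3.219$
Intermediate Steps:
$h = -13$ ($h = -8 - 5 = -13$)
$c{\left(X \right)} = -26 - 13 X$ ($c{\left(X \right)} = \left(X + 2\right) \left(-13\right) = \left(2 + X\right) \left(-13\right) = -26 - 13 X$)
$\frac{c{\left(-109 \right)}}{6041} - \frac{43100}{-14421} = \frac{-26 - -1417}{6041} - \frac{43100}{-14421} = \left(-26 + 1417\right) \frac{1}{6041} - - \frac{43100}{14421} = 1391 \cdot \frac{1}{6041} + \frac{43100}{14421} = \frac{1391}{6041} + \frac{43100}{14421} = \frac{280426711}{87117261}$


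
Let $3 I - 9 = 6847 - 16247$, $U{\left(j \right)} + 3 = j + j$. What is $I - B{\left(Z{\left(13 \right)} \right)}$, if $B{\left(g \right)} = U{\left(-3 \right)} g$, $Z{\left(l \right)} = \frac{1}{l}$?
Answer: $- \frac{122056}{39} \approx -3129.6$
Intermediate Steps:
$U{\left(j \right)} = -3 + 2 j$ ($U{\left(j \right)} = -3 + \left(j + j\right) = -3 + 2 j$)
$B{\left(g \right)} = - 9 g$ ($B{\left(g \right)} = \left(-3 + 2 \left(-3\right)\right) g = \left(-3 - 6\right) g = - 9 g$)
$I = - \frac{9391}{3}$ ($I = 3 + \frac{6847 - 16247}{3} = 3 + \frac{1}{3} \left(-9400\right) = 3 - \frac{9400}{3} = - \frac{9391}{3} \approx -3130.3$)
$I - B{\left(Z{\left(13 \right)} \right)} = - \frac{9391}{3} - - \frac{9}{13} = - \frac{9391}{3} + \frac{9}{13} = - \frac{122056}{39}$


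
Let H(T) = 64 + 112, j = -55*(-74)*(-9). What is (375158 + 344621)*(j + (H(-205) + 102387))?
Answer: 47457188807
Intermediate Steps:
j = -36630 (j = 4070*(-9) = -36630)
H(T) = 176
(375158 + 344621)*(j + (H(-205) + 102387)) = (375158 + 344621)*(-36630 + (176 + 102387)) = 719779*(-36630 + 102563) = 719779*65933 = 47457188807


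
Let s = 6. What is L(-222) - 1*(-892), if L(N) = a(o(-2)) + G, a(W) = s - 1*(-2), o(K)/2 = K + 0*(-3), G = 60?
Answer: 960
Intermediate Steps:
o(K) = 2*K (o(K) = 2*(K + 0*(-3)) = 2*(K + 0) = 2*K)
a(W) = 8 (a(W) = 6 - 1*(-2) = 6 + 2 = 8)
L(N) = 68 (L(N) = 8 + 60 = 68)
L(-222) - 1*(-892) = 68 - 1*(-892) = 68 + 892 = 960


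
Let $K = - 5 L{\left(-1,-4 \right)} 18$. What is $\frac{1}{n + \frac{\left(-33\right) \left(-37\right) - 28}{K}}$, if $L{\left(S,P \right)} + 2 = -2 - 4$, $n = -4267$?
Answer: $- \frac{720}{3071047} \approx -0.00023445$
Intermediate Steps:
$L{\left(S,P \right)} = -8$ ($L{\left(S,P \right)} = -2 - 6 = -8$)
$K = 720$ ($K = \left(-5\right) \left(-8\right) 18 = 40 \cdot 18 = 720$)
$\frac{1}{n + \frac{\left(-33\right) \left(-37\right) - 28}{K}} = \frac{1}{-4267 + \frac{\left(-33\right) \left(-37\right) - 28}{720}} = \frac{1}{-4267 + \left(1221 - 28\right) \frac{1}{720}} = \frac{1}{-4267 + 1193 \cdot \frac{1}{720}} = \frac{1}{-4267 + \frac{1193}{720}} = \frac{1}{- \frac{3071047}{720}} = - \frac{720}{3071047}$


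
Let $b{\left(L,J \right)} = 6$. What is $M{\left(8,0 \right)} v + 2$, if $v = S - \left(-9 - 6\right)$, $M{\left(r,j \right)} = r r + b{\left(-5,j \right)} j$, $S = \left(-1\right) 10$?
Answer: $322$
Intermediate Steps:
$S = -10$
$M{\left(r,j \right)} = r^{2} + 6 j$ ($M{\left(r,j \right)} = r r + 6 j = r^{2} + 6 j$)
$v = 5$ ($v = -10 - \left(-9 - 6\right) = -10 - -15 = -10 + 15 = 5$)
$M{\left(8,0 \right)} v + 2 = \left(8^{2} + 6 \cdot 0\right) 5 + 2 = \left(64 + 0\right) 5 + 2 = 64 \cdot 5 + 2 = 320 + 2 = 322$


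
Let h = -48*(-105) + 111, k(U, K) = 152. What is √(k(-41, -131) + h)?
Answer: √5303 ≈ 72.822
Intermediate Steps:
h = 5151 (h = 5040 + 111 = 5151)
√(k(-41, -131) + h) = √(152 + 5151) = √5303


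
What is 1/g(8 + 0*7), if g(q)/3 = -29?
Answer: -1/87 ≈ -0.011494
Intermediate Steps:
g(q) = -87 (g(q) = 3*(-29) = -87)
1/g(8 + 0*7) = 1/(-87) = -1/87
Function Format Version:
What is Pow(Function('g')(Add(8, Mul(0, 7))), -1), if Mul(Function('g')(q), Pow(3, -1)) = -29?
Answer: Rational(-1, 87) ≈ -0.011494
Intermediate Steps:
Function('g')(q) = -87 (Function('g')(q) = Mul(3, -29) = -87)
Pow(Function('g')(Add(8, Mul(0, 7))), -1) = Pow(-87, -1) = Rational(-1, 87)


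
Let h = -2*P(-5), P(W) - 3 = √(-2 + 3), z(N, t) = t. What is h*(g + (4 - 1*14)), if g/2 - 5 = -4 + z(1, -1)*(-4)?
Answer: 0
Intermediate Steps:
P(W) = 4 (P(W) = 3 + √(-2 + 3) = 3 + √1 = 3 + 1 = 4)
h = -8 (h = -2*4 = -8)
g = 10 (g = 10 + 2*(-4 - 1*(-4)) = 10 + 2*(-4 + 4) = 10 + 2*0 = 10 + 0 = 10)
h*(g + (4 - 1*14)) = -8*(10 + (4 - 1*14)) = -8*(10 + (4 - 14)) = -8*(10 - 10) = -8*0 = 0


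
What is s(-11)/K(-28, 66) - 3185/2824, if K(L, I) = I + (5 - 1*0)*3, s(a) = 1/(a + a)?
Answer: -2839247/2516184 ≈ -1.1284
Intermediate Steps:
s(a) = 1/(2*a)
K(L, I) = 15 + I (K(L, I) = I + (5 + 0)*3 = I + 5*3 = I + 15 = 15 + I)
s(-11)/K(-28, 66) - 3185/2824 = ((1/2)/(-11))/(15 + 66) - 3185/2824 = ((1/2)*(-1/11))/81 - 3185*1/2824 = -1/22*1/81 - 3185/2824 = -1/1782 - 3185/2824 = -2839247/2516184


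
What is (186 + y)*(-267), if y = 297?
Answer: -128961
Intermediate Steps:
(186 + y)*(-267) = (186 + 297)*(-267) = 483*(-267) = -128961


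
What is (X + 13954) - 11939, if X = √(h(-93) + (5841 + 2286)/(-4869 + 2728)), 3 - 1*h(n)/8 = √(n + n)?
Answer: 2015 + √(92613237 - 36671048*I*√186)/2141 ≈ 2023.1 - 6.7363*I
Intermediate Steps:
h(n) = 24 - 8*√2*√n (h(n) = 24 - 8*√(n + n) = 24 - 8*√2*√n)
X = √(43257/2141 - 8*I*√186) (X = √((24 - 8*√2*√(-93)) + (5841 + 2286)/(-4869 + 2728)) = √((24 - 8*√2*I*√93) + 8127/(-2141)) = √((24 - 8*I*√186) + 8127*(-1/2141)) = √((24 - 8*I*√186) - 8127/2141) = √(43257/2141 - 8*I*√186) ≈ 8.0983 - 6.7363*I)
(X + 13954) - 11939 = (√(92613237 - 36671048*I*√186)/2141 + 13954) - 11939 = (13954 + √(92613237 - 36671048*I*√186)/2141) - 11939 = 2015 + √(92613237 - 36671048*I*√186)/2141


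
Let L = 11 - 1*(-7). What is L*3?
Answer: 54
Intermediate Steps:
L = 18 (L = 11 + 7 = 18)
L*3 = 18*3 = 54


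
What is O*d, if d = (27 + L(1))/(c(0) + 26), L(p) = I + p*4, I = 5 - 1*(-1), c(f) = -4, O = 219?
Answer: 8103/22 ≈ 368.32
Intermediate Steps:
I = 6 (I = 5 + 1 = 6)
L(p) = 6 + 4*p (L(p) = 6 + p*4 = 6 + 4*p)
d = 37/22 (d = (27 + (6 + 4*1))/(-4 + 26) = (27 + (6 + 4))/22 = (27 + 10)*(1/22) = 37*(1/22) = 37/22 ≈ 1.6818)
O*d = 219*(37/22) = 8103/22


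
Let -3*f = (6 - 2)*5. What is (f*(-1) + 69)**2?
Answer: 51529/9 ≈ 5725.4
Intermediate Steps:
f = -20/3 (f = -(6 - 2)*5/3 = -4*5/3 = -1/3*20 = -20/3 ≈ -6.6667)
(f*(-1) + 69)**2 = (-20/3*(-1) + 69)**2 = (20/3 + 69)**2 = (227/3)**2 = 51529/9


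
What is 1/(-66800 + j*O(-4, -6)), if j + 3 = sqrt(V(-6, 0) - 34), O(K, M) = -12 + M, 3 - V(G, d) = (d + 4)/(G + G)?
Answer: I/(2*(-33373*I + 6*sqrt(69))) ≈ -1.4982e-5 + 2.2375e-8*I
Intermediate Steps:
V(G, d) = 3 - (4 + d)/(2*G) (V(G, d) = 3 - (d + 4)/(G + G) = 3 - (4 + d)/(2*G))
j = -3 + 2*I*sqrt(69)/3 (j = -3 + sqrt((1/2)*(-4 - 1*0 + 6*(-6))/(-6) - 34) = -3 + sqrt((1/2)*(-1/6)*(-4 + 0 - 36) - 34) = -3 + sqrt((1/2)*(-1/6)*(-40) - 34) = -3 + sqrt(10/3 - 34) = -3 + sqrt(-92/3) = -3 + 2*I*sqrt(69)/3 ≈ -3.0 + 5.5378*I)
1/(-66800 + j*O(-4, -6)) = 1/(-66800 + (-3 + 2*I*sqrt(69)/3)*(-12 - 6)) = 1/(-66800 + (-3 + 2*I*sqrt(69)/3)*(-18)) = 1/(-66800 + (54 - 12*I*sqrt(69))) = 1/(-66746 - 12*I*sqrt(69))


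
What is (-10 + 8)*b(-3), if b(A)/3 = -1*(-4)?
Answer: -24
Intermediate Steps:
b(A) = 12 (b(A) = 3*(-1*(-4)) = 3*4 = 12)
(-10 + 8)*b(-3) = (-10 + 8)*12 = -2*12 = -24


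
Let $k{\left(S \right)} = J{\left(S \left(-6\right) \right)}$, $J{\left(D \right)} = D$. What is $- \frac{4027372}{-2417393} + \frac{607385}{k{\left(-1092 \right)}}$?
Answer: $\frac{1494675588649}{15838758936} \approx 94.368$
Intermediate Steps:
$k{\left(S \right)} = - 6 S$ ($k{\left(S \right)} = S \left(-6\right) = - 6 S$)
$- \frac{4027372}{-2417393} + \frac{607385}{k{\left(-1092 \right)}} = - \frac{4027372}{-2417393} + \frac{607385}{\left(-6\right) \left(-1092\right)} = \left(-4027372\right) \left(- \frac{1}{2417393}\right) + \frac{607385}{6552} = \frac{4027372}{2417393} + 607385 \cdot \frac{1}{6552} = \frac{4027372}{2417393} + \frac{607385}{6552} = \frac{1494675588649}{15838758936}$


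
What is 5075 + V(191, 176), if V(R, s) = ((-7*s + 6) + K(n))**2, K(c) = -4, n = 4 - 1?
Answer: 1517975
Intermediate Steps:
n = 3
V(R, s) = (2 - 7*s)**2 (V(R, s) = ((-7*s + 6) - 4)**2 = ((6 - 7*s) - 4)**2 = (2 - 7*s)**2)
5075 + V(191, 176) = 5075 + (-2 + 7*176)**2 = 5075 + (-2 + 1232)**2 = 5075 + 1230**2 = 5075 + 1512900 = 1517975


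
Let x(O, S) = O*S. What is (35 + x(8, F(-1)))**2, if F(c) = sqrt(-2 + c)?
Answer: 1033 + 560*I*sqrt(3) ≈ 1033.0 + 969.95*I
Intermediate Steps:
(35 + x(8, F(-1)))**2 = (35 + 8*sqrt(-2 - 1))**2 = (35 + 8*sqrt(-3))**2 = (35 + 8*(I*sqrt(3)))**2 = (35 + 8*I*sqrt(3))**2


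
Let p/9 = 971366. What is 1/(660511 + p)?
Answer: 1/9402805 ≈ 1.0635e-7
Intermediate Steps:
p = 8742294 (p = 9*971366 = 8742294)
1/(660511 + p) = 1/(660511 + 8742294) = 1/9402805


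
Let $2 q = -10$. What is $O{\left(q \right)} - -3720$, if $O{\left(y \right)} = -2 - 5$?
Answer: $3713$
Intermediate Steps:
$q = -5$ ($q = \frac{1}{2} \left(-10\right) = -5$)
$O{\left(y \right)} = -7$ ($O{\left(y \right)} = -2 - 5 = -7$)
$O{\left(q \right)} - -3720 = -7 - -3720 = -7 + 3720 = 3713$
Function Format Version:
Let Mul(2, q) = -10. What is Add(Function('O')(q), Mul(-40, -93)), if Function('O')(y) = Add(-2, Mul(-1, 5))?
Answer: 3713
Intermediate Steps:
q = -5 (q = Mul(Rational(1, 2), -10) = -5)
Function('O')(y) = -7 (Function('O')(y) = Add(-2, -5) = -7)
Add(Function('O')(q), Mul(-40, -93)) = Add(-7, Mul(-40, -93)) = Add(-7, 3720) = 3713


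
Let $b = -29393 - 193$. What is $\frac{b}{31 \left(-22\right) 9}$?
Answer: $\frac{4931}{1023} \approx 4.8201$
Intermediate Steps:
$b = -29586$ ($b = -29393 - 193 = -29586$)
$\frac{b}{31 \left(-22\right) 9} = - \frac{29586}{31 \left(-22\right) 9} = - \frac{29586}{\left(-682\right) 9} = - \frac{29586}{-6138} = \left(-29586\right) \left(- \frac{1}{6138}\right) = \frac{4931}{1023}$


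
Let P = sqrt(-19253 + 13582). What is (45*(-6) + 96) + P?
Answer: -174 + I*sqrt(5671) ≈ -174.0 + 75.306*I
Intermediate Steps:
P = I*sqrt(5671) (P = sqrt(-5671) = I*sqrt(5671) ≈ 75.306*I)
(45*(-6) + 96) + P = (45*(-6) + 96) + I*sqrt(5671) = (-270 + 96) + I*sqrt(5671) = -174 + I*sqrt(5671)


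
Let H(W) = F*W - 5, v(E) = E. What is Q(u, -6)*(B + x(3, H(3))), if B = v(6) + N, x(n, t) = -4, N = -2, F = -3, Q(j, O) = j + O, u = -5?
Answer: 0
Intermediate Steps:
Q(j, O) = O + j
H(W) = -5 - 3*W (H(W) = -3*W - 5 = -5 - 3*W)
B = 4 (B = 6 - 2 = 4)
Q(u, -6)*(B + x(3, H(3))) = (-6 - 5)*(4 - 4) = -11*0 = 0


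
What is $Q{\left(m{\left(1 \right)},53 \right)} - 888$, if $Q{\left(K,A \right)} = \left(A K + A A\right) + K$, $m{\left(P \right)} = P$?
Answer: $1975$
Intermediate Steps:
$Q{\left(K,A \right)} = K + A^{2} + A K$ ($Q{\left(K,A \right)} = \left(A K + A^{2}\right) + K = \left(A^{2} + A K\right) + K = K + A^{2} + A K$)
$Q{\left(m{\left(1 \right)},53 \right)} - 888 = \left(1 + 53^{2} + 53 \cdot 1\right) - 888 = \left(1 + 2809 + 53\right) - 888 = 2863 - 888 = 1975$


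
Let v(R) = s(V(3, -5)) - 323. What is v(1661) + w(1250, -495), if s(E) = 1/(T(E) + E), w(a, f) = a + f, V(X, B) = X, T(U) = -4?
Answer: 431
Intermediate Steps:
s(E) = 1/(-4 + E)
v(R) = -324 (v(R) = 1/(-4 + 3) - 323 = 1/(-1) - 323 = -1 - 323 = -324)
v(1661) + w(1250, -495) = -324 + (1250 - 495) = -324 + 755 = 431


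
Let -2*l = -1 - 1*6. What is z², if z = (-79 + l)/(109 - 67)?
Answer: 22801/7056 ≈ 3.2314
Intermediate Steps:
l = 7/2 (l = -(-1 - 1*6)/2 = -(-1 - 6)/2 = -½*(-7) = 7/2 ≈ 3.5000)
z = -151/84 (z = (-79 + 7/2)/(109 - 67) = -151/2/42 = -151/2*1/42 = -151/84 ≈ -1.7976)
z² = (-151/84)² = 22801/7056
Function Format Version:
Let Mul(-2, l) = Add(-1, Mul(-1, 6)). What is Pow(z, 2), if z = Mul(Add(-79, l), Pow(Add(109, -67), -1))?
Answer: Rational(22801, 7056) ≈ 3.2314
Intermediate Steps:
l = Rational(7, 2) (l = Mul(Rational(-1, 2), Add(-1, Mul(-1, 6))) = Mul(Rational(-1, 2), Add(-1, -6)) = Mul(Rational(-1, 2), -7) = Rational(7, 2) ≈ 3.5000)
z = Rational(-151, 84) (z = Mul(Add(-79, Rational(7, 2)), Pow(Add(109, -67), -1)) = Mul(Rational(-151, 2), Pow(42, -1)) = Mul(Rational(-151, 2), Rational(1, 42)) = Rational(-151, 84) ≈ -1.7976)
Pow(z, 2) = Pow(Rational(-151, 84), 2) = Rational(22801, 7056)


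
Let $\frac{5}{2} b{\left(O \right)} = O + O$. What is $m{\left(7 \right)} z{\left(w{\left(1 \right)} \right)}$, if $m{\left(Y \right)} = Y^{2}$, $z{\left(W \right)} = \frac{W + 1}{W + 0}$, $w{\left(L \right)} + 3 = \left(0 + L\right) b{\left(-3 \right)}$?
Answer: $\frac{1078}{27} \approx 39.926$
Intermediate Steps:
$b{\left(O \right)} = \frac{4 O}{5}$ ($b{\left(O \right)} = \frac{2 \left(O + O\right)}{5} = \frac{2 \cdot 2 O}{5} = \frac{4 O}{5}$)
$w{\left(L \right)} = -3 - \frac{12 L}{5}$ ($w{\left(L \right)} = -3 + \left(0 + L\right) \frac{4}{5} \left(-3\right) = -3 + L \left(- \frac{12}{5}\right) = -3 - \frac{12 L}{5}$)
$z{\left(W \right)} = \frac{1 + W}{W}$
$m{\left(7 \right)} z{\left(w{\left(1 \right)} \right)} = 7^{2} \frac{1 - \frac{27}{5}}{-3 - \frac{12}{5}} = 49 \frac{1 - \frac{27}{5}}{-3 - \frac{12}{5}} = 49 \frac{1 - \frac{27}{5}}{- \frac{27}{5}} = 49 \left(\left(- \frac{5}{27}\right) \left(- \frac{22}{5}\right)\right) = 49 \cdot \frac{22}{27} = \frac{1078}{27}$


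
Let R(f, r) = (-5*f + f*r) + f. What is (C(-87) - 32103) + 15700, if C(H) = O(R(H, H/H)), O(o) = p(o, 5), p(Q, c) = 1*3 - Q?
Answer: -16661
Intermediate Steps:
R(f, r) = -4*f + f*r
p(Q, c) = 3 - Q
O(o) = 3 - o
C(H) = 3 + 3*H (C(H) = 3 - H*(-4 + H/H) = 3 - H*(-4 + 1) = 3 - H*(-3) = 3 - (-3)*H = 3 + 3*H)
(C(-87) - 32103) + 15700 = ((3 + 3*(-87)) - 32103) + 15700 = ((3 - 261) - 32103) + 15700 = (-258 - 32103) + 15700 = -32361 + 15700 = -16661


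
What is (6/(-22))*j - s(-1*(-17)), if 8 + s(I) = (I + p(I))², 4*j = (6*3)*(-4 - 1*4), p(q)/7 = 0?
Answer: -2983/11 ≈ -271.18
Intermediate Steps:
p(q) = 0 (p(q) = 7*0 = 0)
j = -36 (j = ((6*3)*(-4 - 1*4))/4 = (18*(-4 - 4))/4 = (18*(-8))/4 = (¼)*(-144) = -36)
s(I) = -8 + I² (s(I) = -8 + (I + 0)² = -8 + I²)
(6/(-22))*j - s(-1*(-17)) = (6/(-22))*(-36) - (-8 + (-1*(-17))²) = (6*(-1/22))*(-36) - (-8 + 17²) = -3/11*(-36) - (-8 + 289) = 108/11 - 1*281 = 108/11 - 281 = -2983/11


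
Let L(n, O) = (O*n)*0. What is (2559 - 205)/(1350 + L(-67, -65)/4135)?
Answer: 1177/675 ≈ 1.7437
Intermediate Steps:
L(n, O) = 0
(2559 - 205)/(1350 + L(-67, -65)/4135) = (2559 - 205)/(1350 + 0/4135) = 2354/(1350 + 0*(1/4135)) = 2354/(1350 + 0) = 2354/1350 = 2354*(1/1350) = 1177/675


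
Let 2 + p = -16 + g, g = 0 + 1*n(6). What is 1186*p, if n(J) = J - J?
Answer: -21348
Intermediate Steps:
n(J) = 0
g = 0 (g = 0 + 1*0 = 0 + 0 = 0)
p = -18 (p = -2 + (-16 + 0) = -2 - 16 = -18)
1186*p = 1186*(-18) = -21348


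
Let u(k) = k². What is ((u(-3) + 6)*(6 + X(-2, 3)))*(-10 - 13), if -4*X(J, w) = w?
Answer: -7245/4 ≈ -1811.3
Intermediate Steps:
X(J, w) = -w/4
((u(-3) + 6)*(6 + X(-2, 3)))*(-10 - 13) = (((-3)² + 6)*(6 - ¼*3))*(-10 - 13) = ((9 + 6)*(6 - ¾))*(-23) = (15*(21/4))*(-23) = (315/4)*(-23) = -7245/4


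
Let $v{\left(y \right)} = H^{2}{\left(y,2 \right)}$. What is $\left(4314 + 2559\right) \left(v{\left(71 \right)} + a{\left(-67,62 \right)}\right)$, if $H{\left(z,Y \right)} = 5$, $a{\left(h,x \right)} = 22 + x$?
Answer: $749157$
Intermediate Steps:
$v{\left(y \right)} = 25$ ($v{\left(y \right)} = 5^{2} = 25$)
$\left(4314 + 2559\right) \left(v{\left(71 \right)} + a{\left(-67,62 \right)}\right) = \left(4314 + 2559\right) \left(25 + \left(22 + 62\right)\right) = 6873 \left(25 + 84\right) = 6873 \cdot 109 = 749157$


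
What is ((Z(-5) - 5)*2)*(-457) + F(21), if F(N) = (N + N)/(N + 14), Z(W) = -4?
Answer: 41136/5 ≈ 8227.2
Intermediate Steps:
F(N) = 2*N/(14 + N) (F(N) = (2*N)/(14 + N) = 2*N/(14 + N))
((Z(-5) - 5)*2)*(-457) + F(21) = ((-4 - 5)*2)*(-457) + 2*21/(14 + 21) = -9*2*(-457) + 2*21/35 = -18*(-457) + 2*21*(1/35) = 8226 + 6/5 = 41136/5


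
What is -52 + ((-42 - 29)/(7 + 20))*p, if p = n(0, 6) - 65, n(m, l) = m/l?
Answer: 3211/27 ≈ 118.93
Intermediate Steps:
p = -65 (p = 0/6 - 65 = 0*(⅙) - 65 = 0 - 65 = -65)
-52 + ((-42 - 29)/(7 + 20))*p = -52 + ((-42 - 29)/(7 + 20))*(-65) = -52 - 71/27*(-65) = -52 + 4615/27 = 3211/27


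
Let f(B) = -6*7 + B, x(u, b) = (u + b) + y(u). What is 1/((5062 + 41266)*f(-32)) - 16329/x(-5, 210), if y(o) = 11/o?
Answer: -46650211409/579377968 ≈ -80.518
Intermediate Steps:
x(u, b) = b + u + 11/u (x(u, b) = (u + b) + 11/u = (b + u) + 11/u = b + u + 11/u)
f(B) = -42 + B
1/((5062 + 41266)*f(-32)) - 16329/x(-5, 210) = 1/((5062 + 41266)*(-42 - 32)) - 16329/(210 - 5 + 11/(-5)) = 1/(46328*(-74)) - 16329/(210 - 5 + 11*(-⅕)) = (1/46328)*(-1/74) - 16329/(210 - 5 - 11/5) = -1/3428272 - 16329/1014/5 = -1/3428272 - 16329*5/1014 = -1/3428272 - 27215/338 = -46650211409/579377968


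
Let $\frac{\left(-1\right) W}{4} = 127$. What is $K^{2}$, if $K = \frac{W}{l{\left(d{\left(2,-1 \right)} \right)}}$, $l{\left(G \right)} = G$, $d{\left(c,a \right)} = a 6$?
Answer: $\frac{64516}{9} \approx 7168.4$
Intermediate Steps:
$W = -508$ ($W = \left(-4\right) 127 = -508$)
$d{\left(c,a \right)} = 6 a$
$K = \frac{254}{3}$ ($K = - \frac{508}{6 \left(-1\right)} = - \frac{508}{-6} = \left(-508\right) \left(- \frac{1}{6}\right) = \frac{254}{3} \approx 84.667$)
$K^{2} = \left(\frac{254}{3}\right)^{2} = \frac{64516}{9}$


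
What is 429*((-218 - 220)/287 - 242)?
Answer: -29983668/287 ≈ -1.0447e+5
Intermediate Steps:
429*((-218 - 220)/287 - 242) = 429*(-438*1/287 - 242) = 429*(-438/287 - 242) = 429*(-69892/287) = -29983668/287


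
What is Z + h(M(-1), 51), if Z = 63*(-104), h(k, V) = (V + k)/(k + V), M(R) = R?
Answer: -6551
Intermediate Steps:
h(k, V) = 1 (h(k, V) = (V + k)/(V + k) = 1)
Z = -6552
Z + h(M(-1), 51) = -6552 + 1 = -6551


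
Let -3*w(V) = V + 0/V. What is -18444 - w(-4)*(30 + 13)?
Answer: -55504/3 ≈ -18501.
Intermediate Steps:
w(V) = -V/3 (w(V) = -(V + 0/V)/3 = -(V + 0)/3 = -V/3)
-18444 - w(-4)*(30 + 13) = -18444 - (-1/3*(-4))*(30 + 13) = -18444 - 4*43/3 = -18444 - 1*172/3 = -18444 - 172/3 = -55504/3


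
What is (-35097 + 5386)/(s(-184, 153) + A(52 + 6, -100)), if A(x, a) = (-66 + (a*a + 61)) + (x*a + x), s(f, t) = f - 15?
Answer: -29711/4054 ≈ -7.3288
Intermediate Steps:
s(f, t) = -15 + f
A(x, a) = -5 + x + a**2 + a*x (A(x, a) = (-66 + (a**2 + 61)) + (a*x + x) = (-66 + (61 + a**2)) + (x + a*x) = (-5 + a**2) + (x + a*x) = -5 + x + a**2 + a*x)
(-35097 + 5386)/(s(-184, 153) + A(52 + 6, -100)) = (-35097 + 5386)/((-15 - 184) + (-5 + (52 + 6) + (-100)**2 - 100*(52 + 6))) = -29711/(-199 + (-5 + 58 + 10000 - 100*58)) = -29711/(-199 + (-5 + 58 + 10000 - 5800)) = -29711/(-199 + 4253) = -29711/4054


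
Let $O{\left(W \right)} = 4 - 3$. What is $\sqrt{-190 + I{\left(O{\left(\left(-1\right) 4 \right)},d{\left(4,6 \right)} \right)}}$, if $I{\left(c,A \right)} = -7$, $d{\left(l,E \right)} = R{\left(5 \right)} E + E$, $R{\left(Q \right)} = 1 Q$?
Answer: $i \sqrt{197} \approx 14.036 i$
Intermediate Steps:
$R{\left(Q \right)} = Q$
$O{\left(W \right)} = 1$
$d{\left(l,E \right)} = 6 E$ ($d{\left(l,E \right)} = 5 E + E = 6 E$)
$\sqrt{-190 + I{\left(O{\left(\left(-1\right) 4 \right)},d{\left(4,6 \right)} \right)}} = \sqrt{-190 - 7} = \sqrt{-197} = i \sqrt{197}$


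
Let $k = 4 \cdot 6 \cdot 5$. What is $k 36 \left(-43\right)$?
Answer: $-185760$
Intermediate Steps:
$k = 120$ ($k = 24 \cdot 5 = 120$)
$k 36 \left(-43\right) = 120 \cdot 36 \left(-43\right) = 4320 \left(-43\right) = -185760$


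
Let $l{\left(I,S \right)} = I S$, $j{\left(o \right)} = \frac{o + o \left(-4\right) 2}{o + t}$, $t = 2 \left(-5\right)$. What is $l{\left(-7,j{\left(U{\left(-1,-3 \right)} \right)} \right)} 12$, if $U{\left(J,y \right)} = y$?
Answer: $\frac{1764}{13} \approx 135.69$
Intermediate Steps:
$t = -10$
$j{\left(o \right)} = - \frac{7 o}{-10 + o}$ ($j{\left(o \right)} = \frac{o + o \left(-4\right) 2}{o - 10} = \frac{o + - 4 o 2}{-10 + o} = \frac{o - 8 o}{-10 + o} = \frac{\left(-7\right) o}{-10 + o} = - \frac{7 o}{-10 + o}$)
$l{\left(-7,j{\left(U{\left(-1,-3 \right)} \right)} \right)} 12 = - 7 \left(\left(-7\right) \left(-3\right) \frac{1}{-10 - 3}\right) 12 = - 7 \left(\left(-7\right) \left(-3\right) \frac{1}{-13}\right) 12 = - 7 \left(\left(-7\right) \left(-3\right) \left(- \frac{1}{13}\right)\right) 12 = \left(-7\right) \left(- \frac{21}{13}\right) 12 = \frac{147}{13} \cdot 12 = \frac{1764}{13}$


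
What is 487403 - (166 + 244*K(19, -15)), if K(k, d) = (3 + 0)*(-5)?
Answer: 490897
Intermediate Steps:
K(k, d) = -15 (K(k, d) = 3*(-5) = -15)
487403 - (166 + 244*K(19, -15)) = 487403 - (166 + 244*(-15)) = 487403 - (166 - 3660) = 487403 - 1*(-3494) = 487403 + 3494 = 490897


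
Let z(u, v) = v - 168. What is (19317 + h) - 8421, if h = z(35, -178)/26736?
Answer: 145657555/13368 ≈ 10896.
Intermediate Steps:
z(u, v) = -168 + v
h = -173/13368 (h = (-168 - 178)/26736 = -346*1/26736 = -173/13368 ≈ -0.012941)
(19317 + h) - 8421 = (19317 - 173/13368) - 8421 = 258229483/13368 - 8421 = 145657555/13368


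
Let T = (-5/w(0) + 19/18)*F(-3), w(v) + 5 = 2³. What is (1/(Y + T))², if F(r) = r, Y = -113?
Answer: 36/444889 ≈ 8.0919e-5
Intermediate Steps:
w(v) = 3 (w(v) = -5 + 2³ = -5 + 8 = 3)
T = 11/6 (T = (-5/3 + 19/18)*(-3) = -11/18*(-3) = 11/6 ≈ 1.8333)
(1/(Y + T))² = (1/(-113 + 11/6))² = (1/(-667/6))² = (-6/667)² = 36/444889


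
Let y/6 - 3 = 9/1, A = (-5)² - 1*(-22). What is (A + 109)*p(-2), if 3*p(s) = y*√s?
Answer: 3744*I*√2 ≈ 5294.8*I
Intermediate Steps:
A = 47 (A = 25 + 22 = 47)
y = 72 (y = 18 + 6*(9/1) = 18 + 6*(9*1) = 18 + 6*9 = 18 + 54 = 72)
p(s) = 24*√s (p(s) = (72*√s)/3 = 24*√s)
(A + 109)*p(-2) = (47 + 109)*(24*√(-2)) = 156*(24*(I*√2)) = 156*(24*I*√2) = 3744*I*√2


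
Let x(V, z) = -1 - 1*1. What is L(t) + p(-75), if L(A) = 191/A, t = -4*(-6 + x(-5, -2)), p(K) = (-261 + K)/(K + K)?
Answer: 6567/800 ≈ 8.2088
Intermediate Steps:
x(V, z) = -2 (x(V, z) = -1 - 1 = -2)
p(K) = (-261 + K)/(2*K) (p(K) = (-261 + K)/((2*K)) = (-261 + K)*(1/(2*K)) = (-261 + K)/(2*K))
t = 32 (t = -4*(-6 - 2) = -4*(-8) = 32)
L(t) + p(-75) = 191/32 + (1/2)*(-261 - 75)/(-75) = 191*(1/32) + (1/2)*(-1/75)*(-336) = 191/32 + 56/25 = 6567/800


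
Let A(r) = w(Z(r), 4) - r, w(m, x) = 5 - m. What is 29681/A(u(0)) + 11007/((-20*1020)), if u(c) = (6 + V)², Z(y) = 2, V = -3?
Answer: -100926407/20400 ≈ -4947.4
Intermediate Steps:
u(c) = 9 (u(c) = (6 - 3)² = 3² = 9)
A(r) = 3 - r (A(r) = (5 - 1*2) - r = (5 - 2) - r = 3 - r)
29681/A(u(0)) + 11007/((-20*1020)) = 29681/(3 - 1*9) + 11007/((-20*1020)) = 29681/(3 - 9) + 11007/(-20400) = 29681/(-6) + 11007*(-1/20400) = 29681*(-⅙) - 3669/6800 = -29681/6 - 3669/6800 = -100926407/20400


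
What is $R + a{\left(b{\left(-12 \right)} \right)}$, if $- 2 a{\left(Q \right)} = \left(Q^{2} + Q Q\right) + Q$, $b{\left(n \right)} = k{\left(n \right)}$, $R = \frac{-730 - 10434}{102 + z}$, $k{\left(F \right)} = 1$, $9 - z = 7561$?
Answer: $- \frac{11}{7450} \approx -0.0014765$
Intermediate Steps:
$z = -7552$ ($z = 9 - 7561 = -7552$)
$R = \frac{5582}{3725}$ ($R = \frac{-730 - 10434}{102 - 7552} = - \frac{11164}{-7450} = \left(-11164\right) \left(- \frac{1}{7450}\right) = \frac{5582}{3725} \approx 1.4985$)
$b{\left(n \right)} = 1$
$a{\left(Q \right)} = - Q^{2} - \frac{Q}{2}$ ($a{\left(Q \right)} = - \frac{\left(Q^{2} + Q Q\right) + Q}{2} = - \frac{\left(Q^{2} + Q^{2}\right) + Q}{2} = - \frac{2 Q^{2} + Q}{2} = - \frac{Q + 2 Q^{2}}{2} = - Q^{2} - \frac{Q}{2}$)
$R + a{\left(b{\left(-12 \right)} \right)} = \frac{5582}{3725} - 1 \left(\frac{1}{2} + 1\right) = \frac{5582}{3725} - 1 \cdot \frac{3}{2} = \frac{5582}{3725} - \frac{3}{2} = - \frac{11}{7450}$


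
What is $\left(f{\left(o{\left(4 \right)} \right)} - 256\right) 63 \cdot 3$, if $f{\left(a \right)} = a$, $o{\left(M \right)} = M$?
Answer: $-47628$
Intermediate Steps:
$\left(f{\left(o{\left(4 \right)} \right)} - 256\right) 63 \cdot 3 = \left(4 - 256\right) 63 \cdot 3 = \left(-252\right) 189 = -47628$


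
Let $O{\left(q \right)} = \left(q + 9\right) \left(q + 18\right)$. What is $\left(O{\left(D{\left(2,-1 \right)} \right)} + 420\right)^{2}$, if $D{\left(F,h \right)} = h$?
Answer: $309136$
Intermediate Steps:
$O{\left(q \right)} = \left(9 + q\right) \left(18 + q\right)$
$\left(O{\left(D{\left(2,-1 \right)} \right)} + 420\right)^{2} = \left(\left(162 + \left(-1\right)^{2} + 27 \left(-1\right)\right) + 420\right)^{2} = \left(\left(162 + 1 - 27\right) + 420\right)^{2} = \left(136 + 420\right)^{2} = 556^{2} = 309136$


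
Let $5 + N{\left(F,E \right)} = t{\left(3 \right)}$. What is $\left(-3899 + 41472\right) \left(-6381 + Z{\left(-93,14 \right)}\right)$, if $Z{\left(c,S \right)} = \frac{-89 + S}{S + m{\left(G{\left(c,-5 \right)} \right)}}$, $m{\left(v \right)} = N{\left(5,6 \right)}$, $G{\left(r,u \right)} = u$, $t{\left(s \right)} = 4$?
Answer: $- \frac{3119611044}{13} \approx -2.3997 \cdot 10^{8}$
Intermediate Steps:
$N{\left(F,E \right)} = -1$ ($N{\left(F,E \right)} = -5 + 4 = -1$)
$m{\left(v \right)} = -1$
$Z{\left(c,S \right)} = \frac{-89 + S}{-1 + S}$ ($Z{\left(c,S \right)} = \frac{-89 + S}{S - 1} = \frac{-89 + S}{-1 + S}$)
$\left(-3899 + 41472\right) \left(-6381 + Z{\left(-93,14 \right)}\right) = \left(-3899 + 41472\right) \left(-6381 + \frac{-89 + 14}{-1 + 14}\right) = 37573 \left(-6381 + \frac{1}{13} \left(-75\right)\right) = 37573 \left(-6381 - \frac{75}{13}\right) = 37573 \left(- \frac{83028}{13}\right) = - \frac{3119611044}{13}$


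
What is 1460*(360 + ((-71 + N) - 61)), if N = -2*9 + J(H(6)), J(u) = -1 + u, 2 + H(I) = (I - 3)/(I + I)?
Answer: 302585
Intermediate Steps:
H(I) = -2 + (-3 + I)/(2*I) (H(I) = -2 + (I - 3)/(I + I) = -2 + (-3 + I)/((2*I)) = -2 + (-3 + I)*(1/(2*I)) = -2 + (-3 + I)/(2*I))
N = -83/4 (N = -2*9 + (-1 + (3/2)*(-1 - 1*6)/6) = -18 + (-1 + (3/2)*(⅙)*(-1 - 6)) = -18 + (-1 + (3/2)*(⅙)*(-7)) = -18 + (-1 - 7/4) = -18 - 11/4 = -83/4 ≈ -20.750)
1460*(360 + ((-71 + N) - 61)) = 1460*(360 + ((-71 - 83/4) - 61)) = 1460*(360 + (-367/4 - 61)) = 1460*(360 - 611/4) = 1460*(829/4) = 302585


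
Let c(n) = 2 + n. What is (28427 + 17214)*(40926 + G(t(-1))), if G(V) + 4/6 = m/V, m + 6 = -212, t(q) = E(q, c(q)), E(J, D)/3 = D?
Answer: 5593669678/3 ≈ 1.8646e+9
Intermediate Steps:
E(J, D) = 3*D
t(q) = 6 + 3*q (t(q) = 3*(2 + q) = 6 + 3*q)
m = -218 (m = -6 - 212 = -218)
G(V) = -2/3 - 218/V
(28427 + 17214)*(40926 + G(t(-1))) = (28427 + 17214)*(40926 + (-2/3 - 218/(6 + 3*(-1)))) = 45641*(40926 + (-2/3 - 218/(6 - 3))) = 45641*(40926 + (-2/3 - 218/3)) = 45641*(40926 - 220/3) = 45641*(122558/3) = 5593669678/3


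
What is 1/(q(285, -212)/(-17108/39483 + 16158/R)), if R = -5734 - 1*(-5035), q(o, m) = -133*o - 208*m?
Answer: -216641602/56954345949 ≈ -0.0038038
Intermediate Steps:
q(o, m) = -208*m - 133*o
R = -699 (R = -5734 + 5035 = -699)
1/(q(285, -212)/(-17108/39483 + 16158/R)) = 1/((-208*(-212) - 133*285)/(-17108/39483 + 16158/(-699))) = 1/((44096 - 37905)/(-17108*1/39483 + 16158*(-1/699))) = 1/(6191/(-17108/39483 - 5386/233)) = 1/(6191/(-216641602/9199539)) = 1/(6191*(-9199539/216641602)) = 1/(-56954345949/216641602) = -216641602/56954345949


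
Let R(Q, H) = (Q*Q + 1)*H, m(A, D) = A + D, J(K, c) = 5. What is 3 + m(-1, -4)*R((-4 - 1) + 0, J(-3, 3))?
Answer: -647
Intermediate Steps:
R(Q, H) = H*(1 + Q**2) (R(Q, H) = (Q**2 + 1)*H = (1 + Q**2)*H = H*(1 + Q**2))
3 + m(-1, -4)*R((-4 - 1) + 0, J(-3, 3)) = 3 + (-1 - 4)*(5*(1 + ((-4 - 1) + 0)**2)) = 3 - 25*(1 + (-5 + 0)**2) = 3 - 25*(1 + (-5)**2) = 3 - 25*(1 + 25) = 3 - 25*26 = 3 - 5*130 = 3 - 650 = -647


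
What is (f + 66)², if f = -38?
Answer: 784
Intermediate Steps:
(f + 66)² = (-38 + 66)² = 28² = 784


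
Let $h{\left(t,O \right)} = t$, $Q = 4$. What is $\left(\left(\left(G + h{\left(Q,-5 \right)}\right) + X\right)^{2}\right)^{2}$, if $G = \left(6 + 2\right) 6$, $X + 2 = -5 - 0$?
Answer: $4100625$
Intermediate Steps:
$X = -7$ ($X = -2 - 5 = -7$)
$G = 48$ ($G = 8 \cdot 6 = 48$)
$\left(\left(\left(G + h{\left(Q,-5 \right)}\right) + X\right)^{2}\right)^{2} = \left(\left(\left(48 + 4\right) - 7\right)^{2}\right)^{2} = \left(\left(52 - 7\right)^{2}\right)^{2} = \left(45^{2}\right)^{2} = 2025^{2} = 4100625$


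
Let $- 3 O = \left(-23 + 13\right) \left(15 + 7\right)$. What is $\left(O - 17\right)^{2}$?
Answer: $\frac{28561}{9} \approx 3173.4$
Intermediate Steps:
$O = \frac{220}{3}$ ($O = - \frac{\left(-23 + 13\right) \left(15 + 7\right)}{3} = - \frac{\left(-10\right) 22}{3} = \left(- \frac{1}{3}\right) \left(-220\right) = \frac{220}{3} \approx 73.333$)
$\left(O - 17\right)^{2} = \left(\frac{220}{3} - 17\right)^{2} = \left(\frac{169}{3}\right)^{2} = \frac{28561}{9}$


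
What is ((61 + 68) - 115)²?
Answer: 196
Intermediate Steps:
((61 + 68) - 115)² = (129 - 115)² = 14² = 196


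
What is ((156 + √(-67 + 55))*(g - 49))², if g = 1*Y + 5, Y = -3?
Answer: 53731716 + 1378416*I*√3 ≈ 5.3732e+7 + 2.3875e+6*I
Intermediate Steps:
g = 2 (g = 1*(-3) + 5 = -3 + 5 = 2)
((156 + √(-67 + 55))*(g - 49))² = ((156 + √(-67 + 55))*(2 - 49))² = ((156 + √(-12))*(-47))² = ((156 + 2*I*√3)*(-47))² = (-7332 - 94*I*√3)²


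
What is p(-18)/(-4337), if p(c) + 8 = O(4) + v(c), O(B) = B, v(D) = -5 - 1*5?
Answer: 14/4337 ≈ 0.0032280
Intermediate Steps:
v(D) = -10 (v(D) = -5 - 5 = -10)
p(c) = -14 (p(c) = -8 + (4 - 10) = -8 - 6 = -14)
p(-18)/(-4337) = -14/(-4337) = -14*(-1/4337) = 14/4337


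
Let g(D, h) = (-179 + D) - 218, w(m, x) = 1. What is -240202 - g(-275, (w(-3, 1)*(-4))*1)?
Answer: -239530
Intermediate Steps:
g(D, h) = -397 + D
-240202 - g(-275, (w(-3, 1)*(-4))*1) = -240202 - (-397 - 275) = -240202 - 1*(-672) = -240202 + 672 = -239530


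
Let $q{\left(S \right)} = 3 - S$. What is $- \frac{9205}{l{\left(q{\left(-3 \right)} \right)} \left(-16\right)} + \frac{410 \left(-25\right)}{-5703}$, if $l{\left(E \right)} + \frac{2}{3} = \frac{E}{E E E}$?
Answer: $- \frac{471522035}{524676} \approx -898.69$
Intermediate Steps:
$l{\left(E \right)} = - \frac{2}{3} + \frac{1}{E^{2}}$ ($l{\left(E \right)} = - \frac{2}{3} + \frac{E}{E E E} = - \frac{2}{3} + \frac{E}{E^{2} E} = - \frac{2}{3} + \frac{E}{E^{3}} = - \frac{2}{3} + \frac{1}{E^{2}}$)
$- \frac{9205}{l{\left(q{\left(-3 \right)} \right)} \left(-16\right)} + \frac{410 \left(-25\right)}{-5703} = - \frac{9205}{\left(- \frac{2}{3} + \frac{1}{\left(3 - -3\right)^{2}}\right) \left(-16\right)} + \frac{410 \left(-25\right)}{-5703} = - \frac{9205}{\left(- \frac{2}{3} + \frac{1}{\left(3 + 3\right)^{2}}\right) \left(-16\right)} - - \frac{10250}{5703} = - \frac{9205}{\left(- \frac{2}{3} + \frac{1}{36}\right) \left(-16\right)} + \frac{10250}{5703} = - \frac{9205}{\left(- \frac{23}{36}\right) \left(-16\right)} + \frac{10250}{5703} = - \frac{9205}{\frac{92}{9}} + \frac{10250}{5703} = \left(-9205\right) \frac{9}{92} + \frac{10250}{5703} = - \frac{82845}{92} + \frac{10250}{5703} = - \frac{471522035}{524676}$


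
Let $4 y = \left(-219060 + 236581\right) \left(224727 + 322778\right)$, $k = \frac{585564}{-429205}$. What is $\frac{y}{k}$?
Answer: $- \frac{588184684463075}{334608} \approx -1.7578 \cdot 10^{9}$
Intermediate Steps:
$k = - \frac{83652}{61315}$ ($k = 585564 \left(- \frac{1}{429205}\right) = - \frac{83652}{61315} \approx -1.3643$)
$y = \frac{9592835105}{4}$ ($y = \frac{\left(-219060 + 236581\right) \left(224727 + 322778\right)}{4} = \frac{17521 \cdot 547505}{4} = \frac{1}{4} \cdot 9592835105 = \frac{9592835105}{4} \approx 2.3982 \cdot 10^{9}$)
$\frac{y}{k} = \frac{9592835105}{4 \left(- \frac{83652}{61315}\right)} = \frac{9592835105}{4} \left(- \frac{61315}{83652}\right) = - \frac{588184684463075}{334608}$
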